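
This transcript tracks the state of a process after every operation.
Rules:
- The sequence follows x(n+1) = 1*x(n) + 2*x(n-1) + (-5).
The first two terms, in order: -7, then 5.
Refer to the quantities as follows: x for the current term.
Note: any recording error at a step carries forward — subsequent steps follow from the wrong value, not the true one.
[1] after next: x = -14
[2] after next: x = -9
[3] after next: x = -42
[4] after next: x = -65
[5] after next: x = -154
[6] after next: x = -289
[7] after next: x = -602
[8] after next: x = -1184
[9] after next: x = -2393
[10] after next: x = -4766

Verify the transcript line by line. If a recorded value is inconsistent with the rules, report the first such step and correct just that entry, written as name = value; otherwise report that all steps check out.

Recomputing the run from the initial state:
step 1: x = -14
step 2: x = -9
step 3: x = -42
step 4: x = -65
step 5: x = -154
step 6: x = -289
step 7: x = -602
step 8: x = -1185
step 9: x = -2394
step 10: x = -4769
The first disagreement with the transcript is at step 8, where the value should be x = -1185.

step 8, x = -1185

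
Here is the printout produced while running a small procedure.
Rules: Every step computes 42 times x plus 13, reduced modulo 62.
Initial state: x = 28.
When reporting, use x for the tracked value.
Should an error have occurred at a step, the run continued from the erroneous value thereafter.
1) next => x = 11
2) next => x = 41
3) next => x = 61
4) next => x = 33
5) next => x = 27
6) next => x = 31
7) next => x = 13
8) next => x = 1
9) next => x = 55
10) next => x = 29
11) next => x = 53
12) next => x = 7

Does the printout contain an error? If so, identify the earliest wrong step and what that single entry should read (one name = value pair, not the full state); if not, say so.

Recomputing the run from the initial state:
step 1: x = 11
step 2: x = 41
step 3: x = 61
step 4: x = 33
step 5: x = 35
step 6: x = 57
step 7: x = 51
step 8: x = 47
step 9: x = 3
step 10: x = 15
step 11: x = 23
step 12: x = 49
The first disagreement with the printout is at step 5, where the value should be x = 35.

step 5, x = 35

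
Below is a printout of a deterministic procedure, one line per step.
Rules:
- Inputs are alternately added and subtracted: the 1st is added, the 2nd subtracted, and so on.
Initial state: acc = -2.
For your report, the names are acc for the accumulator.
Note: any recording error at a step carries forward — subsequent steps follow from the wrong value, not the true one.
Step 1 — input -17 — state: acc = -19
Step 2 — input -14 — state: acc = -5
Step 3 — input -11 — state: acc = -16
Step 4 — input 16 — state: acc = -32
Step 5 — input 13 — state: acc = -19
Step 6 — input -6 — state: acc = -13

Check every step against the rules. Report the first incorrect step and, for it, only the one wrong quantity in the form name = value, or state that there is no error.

no error

step 1: acc = -2 + -17 = -19 -> in agreement
step 2: acc = -19 - -14 = -5 -> confirmed correct
step 3: acc = -5 + -11 = -16 -> in agreement
step 4: acc = -16 - 16 = -32 -> agrees with the printout
step 5: acc = -32 + 13 = -19 -> matches
step 6: acc = -19 - -6 = -13 -> exactly as logged
All entries verified; no error found.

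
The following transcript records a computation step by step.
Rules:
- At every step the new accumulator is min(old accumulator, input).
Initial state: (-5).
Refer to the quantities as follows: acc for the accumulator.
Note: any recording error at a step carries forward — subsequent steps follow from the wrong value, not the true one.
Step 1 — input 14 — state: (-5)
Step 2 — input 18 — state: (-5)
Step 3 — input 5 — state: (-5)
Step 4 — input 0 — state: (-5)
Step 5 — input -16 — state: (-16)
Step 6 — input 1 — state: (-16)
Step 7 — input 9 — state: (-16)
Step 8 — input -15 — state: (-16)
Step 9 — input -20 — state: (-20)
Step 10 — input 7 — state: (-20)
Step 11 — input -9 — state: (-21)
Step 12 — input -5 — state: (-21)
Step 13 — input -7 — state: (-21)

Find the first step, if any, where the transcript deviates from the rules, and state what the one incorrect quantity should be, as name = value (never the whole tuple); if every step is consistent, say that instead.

1. acc = min(-5, 14) = -5 (confirmed correct)
2. acc = min(-5, 18) = -5 (exactly as logged)
3. acc = min(-5, 5) = -5 (consistent with the transcript)
4. acc = min(-5, 0) = -5 (agrees with the transcript)
5. acc = min(-5, -16) = -16 (in agreement)
6. acc = min(-16, 1) = -16 (verified)
7. acc = min(-16, 9) = -16 (no discrepancy)
8. acc = min(-16, -15) = -16 (no discrepancy)
9. acc = min(-16, -20) = -20 (checks out)
10. acc = min(-20, 7) = -20 (exactly as logged)
11. acc = min(-20, -9) = -20 (the entry is off here)
Conclusion: step 11 carries the first error; the entry should be acc = -20.

step 11, acc = -20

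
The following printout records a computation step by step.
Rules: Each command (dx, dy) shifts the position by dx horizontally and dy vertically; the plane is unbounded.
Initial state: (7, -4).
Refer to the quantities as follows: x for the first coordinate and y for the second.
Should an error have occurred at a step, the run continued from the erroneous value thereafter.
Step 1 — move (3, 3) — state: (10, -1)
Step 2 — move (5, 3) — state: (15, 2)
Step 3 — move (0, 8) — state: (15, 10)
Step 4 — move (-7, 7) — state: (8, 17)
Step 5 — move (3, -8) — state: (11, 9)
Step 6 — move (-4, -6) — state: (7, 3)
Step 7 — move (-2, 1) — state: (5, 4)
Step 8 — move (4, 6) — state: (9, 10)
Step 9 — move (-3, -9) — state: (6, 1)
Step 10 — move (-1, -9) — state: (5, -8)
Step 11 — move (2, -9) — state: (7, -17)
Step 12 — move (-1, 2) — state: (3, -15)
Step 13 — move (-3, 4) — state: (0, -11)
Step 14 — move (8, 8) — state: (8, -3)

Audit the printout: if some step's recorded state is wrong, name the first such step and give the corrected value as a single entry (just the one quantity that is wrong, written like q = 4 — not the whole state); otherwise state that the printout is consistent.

Recomputing the run from the initial state:
step 1: x = 10, y = -1
step 2: x = 15, y = 2
step 3: x = 15, y = 10
step 4: x = 8, y = 17
step 5: x = 11, y = 9
step 6: x = 7, y = 3
step 7: x = 5, y = 4
step 8: x = 9, y = 10
step 9: x = 6, y = 1
step 10: x = 5, y = -8
step 11: x = 7, y = -17
step 12: x = 6, y = -15
step 13: x = 3, y = -11
step 14: x = 11, y = -3
The first disagreement with the printout is at step 12, where the value should be x = 6.

step 12, x = 6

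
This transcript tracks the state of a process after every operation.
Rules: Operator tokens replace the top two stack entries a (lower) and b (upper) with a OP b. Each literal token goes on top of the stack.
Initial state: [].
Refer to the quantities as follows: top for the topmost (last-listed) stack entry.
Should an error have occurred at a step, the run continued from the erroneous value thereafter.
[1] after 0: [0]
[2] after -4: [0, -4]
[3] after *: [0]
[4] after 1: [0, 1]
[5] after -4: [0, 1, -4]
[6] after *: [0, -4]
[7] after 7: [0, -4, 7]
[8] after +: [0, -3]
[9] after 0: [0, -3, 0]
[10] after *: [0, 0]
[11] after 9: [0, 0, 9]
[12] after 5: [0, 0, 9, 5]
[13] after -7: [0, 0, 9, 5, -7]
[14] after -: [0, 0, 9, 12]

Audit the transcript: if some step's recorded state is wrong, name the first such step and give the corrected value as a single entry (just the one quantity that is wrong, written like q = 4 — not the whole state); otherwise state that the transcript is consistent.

Recomputing the run from the initial state:
step 1: [0]
step 2: [0, -4]
step 3: [0]
step 4: [0, 1]
step 5: [0, 1, -4]
step 6: [0, -4]
step 7: [0, -4, 7]
step 8: [0, 3]
step 9: [0, 3, 0]
step 10: [0, 0]
step 11: [0, 0, 9]
step 12: [0, 0, 9, 5]
step 13: [0, 0, 9, 5, -7]
step 14: [0, 0, 9, 12]
The first disagreement with the transcript is at step 8, where the value should be top = 3.

step 8, top = 3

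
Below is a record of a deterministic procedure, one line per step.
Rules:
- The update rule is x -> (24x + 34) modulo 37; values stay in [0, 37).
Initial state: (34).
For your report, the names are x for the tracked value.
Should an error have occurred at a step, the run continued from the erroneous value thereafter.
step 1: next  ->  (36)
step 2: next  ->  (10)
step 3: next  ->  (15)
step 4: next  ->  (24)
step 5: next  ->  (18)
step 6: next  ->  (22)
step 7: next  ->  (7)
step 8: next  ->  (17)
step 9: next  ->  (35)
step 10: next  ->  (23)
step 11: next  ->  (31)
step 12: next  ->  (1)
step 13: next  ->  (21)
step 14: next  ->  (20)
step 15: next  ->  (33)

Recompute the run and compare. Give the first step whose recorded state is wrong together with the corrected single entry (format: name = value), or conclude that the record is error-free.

no error

1. x = (24*34 + 34) mod 37 = 36 (consistent with the record)
2. x = (24*36 + 34) mod 37 = 10 (matches)
3. x = (24*10 + 34) mod 37 = 15 (in agreement)
4. x = (24*15 + 34) mod 37 = 24 (exactly as logged)
5. x = (24*24 + 34) mod 37 = 18 (confirmed correct)
6. x = (24*18 + 34) mod 37 = 22 (no discrepancy)
7. x = (24*22 + 34) mod 37 = 7 (verified)
8. x = (24*7 + 34) mod 37 = 17 (exactly as logged)
9. x = (24*17 + 34) mod 37 = 35 (exactly as logged)
10. x = (24*35 + 34) mod 37 = 23 (no discrepancy)
11. x = (24*23 + 34) mod 37 = 31 (confirmed correct)
12. x = (24*31 + 34) mod 37 = 1 (same as recorded)
13. x = (24*1 + 34) mod 37 = 21 (matches)
14. x = (24*21 + 34) mod 37 = 20 (agrees with the record)
15. x = (24*20 + 34) mod 37 = 33 (matches)
No step deviates from the rules.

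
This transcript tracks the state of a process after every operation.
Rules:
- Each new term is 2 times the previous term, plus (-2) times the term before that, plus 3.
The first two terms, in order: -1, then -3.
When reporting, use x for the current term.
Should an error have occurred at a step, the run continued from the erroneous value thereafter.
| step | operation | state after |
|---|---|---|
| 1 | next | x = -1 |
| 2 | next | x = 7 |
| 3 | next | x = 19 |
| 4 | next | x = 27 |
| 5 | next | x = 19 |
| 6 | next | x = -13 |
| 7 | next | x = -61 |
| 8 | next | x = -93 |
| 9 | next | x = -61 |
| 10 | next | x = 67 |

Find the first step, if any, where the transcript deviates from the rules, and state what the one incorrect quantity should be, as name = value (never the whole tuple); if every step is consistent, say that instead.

no error

Recomputing the run from the initial state:
step 1: x = -1
step 2: x = 7
step 3: x = 19
step 4: x = 27
step 5: x = 19
step 6: x = -13
step 7: x = -61
step 8: x = -93
step 9: x = -61
step 10: x = 67
This matches the transcript at every step.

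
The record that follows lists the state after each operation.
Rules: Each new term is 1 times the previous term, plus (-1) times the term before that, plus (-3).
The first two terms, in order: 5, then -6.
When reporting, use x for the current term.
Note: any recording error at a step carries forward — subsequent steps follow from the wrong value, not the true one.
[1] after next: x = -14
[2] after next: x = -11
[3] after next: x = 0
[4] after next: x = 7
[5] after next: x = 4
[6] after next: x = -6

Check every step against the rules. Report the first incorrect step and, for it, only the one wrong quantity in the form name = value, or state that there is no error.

Recomputing the run from the initial state:
step 1: x = -14
step 2: x = -11
step 3: x = 0
step 4: x = 8
step 5: x = 5
step 6: x = -6
The first disagreement with the record is at step 4, where the value should be x = 8.

step 4, x = 8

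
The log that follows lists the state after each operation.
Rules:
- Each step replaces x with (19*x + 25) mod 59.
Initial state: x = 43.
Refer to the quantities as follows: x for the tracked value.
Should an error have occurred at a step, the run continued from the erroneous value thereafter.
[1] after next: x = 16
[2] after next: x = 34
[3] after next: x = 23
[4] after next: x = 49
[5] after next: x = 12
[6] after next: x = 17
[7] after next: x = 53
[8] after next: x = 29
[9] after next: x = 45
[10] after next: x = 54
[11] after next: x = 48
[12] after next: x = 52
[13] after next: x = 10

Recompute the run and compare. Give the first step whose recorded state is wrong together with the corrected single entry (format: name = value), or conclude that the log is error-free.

step 1: x = (19*43 + 25) mod 59 = 16 -> same as recorded
step 2: x = (19*16 + 25) mod 59 = 34 -> matches
step 3: x = (19*34 + 25) mod 59 = 22 -> this is not what the log shows
The earliest wrong entry is at step 3: it should read x = 22.

step 3, x = 22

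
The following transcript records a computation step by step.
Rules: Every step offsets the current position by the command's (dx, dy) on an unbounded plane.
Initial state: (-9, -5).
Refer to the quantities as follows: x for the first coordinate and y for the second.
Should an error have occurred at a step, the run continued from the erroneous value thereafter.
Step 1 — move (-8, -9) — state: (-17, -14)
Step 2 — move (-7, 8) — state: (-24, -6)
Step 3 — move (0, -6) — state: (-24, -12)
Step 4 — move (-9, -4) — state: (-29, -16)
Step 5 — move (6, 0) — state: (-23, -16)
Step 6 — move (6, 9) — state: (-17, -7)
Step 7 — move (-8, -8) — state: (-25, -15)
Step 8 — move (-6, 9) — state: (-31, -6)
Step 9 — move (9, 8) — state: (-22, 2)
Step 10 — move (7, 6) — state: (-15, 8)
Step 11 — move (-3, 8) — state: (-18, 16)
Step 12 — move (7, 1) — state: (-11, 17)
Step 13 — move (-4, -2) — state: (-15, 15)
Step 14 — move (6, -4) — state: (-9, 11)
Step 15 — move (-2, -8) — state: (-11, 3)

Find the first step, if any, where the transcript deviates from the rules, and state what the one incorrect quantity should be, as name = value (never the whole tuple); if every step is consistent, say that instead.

Step 1: x = -9 + (-8) = -17, y = -5 + (-9) = -14 — confirmed correct.
Step 2: x = -17 + (-7) = -24, y = -14 + (8) = -6 — same as recorded.
Step 3: x = -24 + (0) = -24, y = -6 + (-6) = -12 — agrees with the transcript.
Step 4: x = -24 + (-9) = -33, y = -12 + (-4) = -16 — the transcript disagrees here.
The audit stops at step 4: the recorded entry is wrong and should be x = -33.

step 4, x = -33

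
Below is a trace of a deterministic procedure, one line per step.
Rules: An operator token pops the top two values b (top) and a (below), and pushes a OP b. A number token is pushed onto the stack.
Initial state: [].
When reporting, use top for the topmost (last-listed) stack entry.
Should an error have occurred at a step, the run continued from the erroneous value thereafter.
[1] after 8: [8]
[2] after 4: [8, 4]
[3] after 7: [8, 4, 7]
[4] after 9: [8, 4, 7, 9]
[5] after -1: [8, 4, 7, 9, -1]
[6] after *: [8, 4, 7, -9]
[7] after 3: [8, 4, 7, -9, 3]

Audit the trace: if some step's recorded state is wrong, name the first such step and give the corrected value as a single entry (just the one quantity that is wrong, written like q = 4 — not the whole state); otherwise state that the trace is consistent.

Step 1: push 8: top = 8 — matches.
Step 2: push 4: top = 4 — matches.
Step 3: push 7: top = 7 — agrees with the trace.
Step 4: push 9: top = 9 — same as recorded.
Step 5: push -1: top = -1 — agrees with the trace.
Step 6: 9 * -1 = -9 — exactly as logged.
Step 7: push 3: top = 3 — same as recorded.
The recomputation confirms every line.

no error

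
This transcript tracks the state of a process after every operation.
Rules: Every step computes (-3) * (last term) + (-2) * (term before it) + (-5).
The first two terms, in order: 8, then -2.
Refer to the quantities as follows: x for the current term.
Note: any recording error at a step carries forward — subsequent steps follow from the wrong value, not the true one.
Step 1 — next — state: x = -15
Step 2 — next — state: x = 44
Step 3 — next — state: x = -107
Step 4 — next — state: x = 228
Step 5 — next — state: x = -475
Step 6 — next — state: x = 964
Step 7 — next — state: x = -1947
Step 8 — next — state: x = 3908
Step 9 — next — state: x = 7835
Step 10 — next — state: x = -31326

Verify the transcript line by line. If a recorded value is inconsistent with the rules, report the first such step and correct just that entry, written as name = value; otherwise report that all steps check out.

step 9, x = -7835

Recomputing the run from the initial state:
step 1: x = -15
step 2: x = 44
step 3: x = -107
step 4: x = 228
step 5: x = -475
step 6: x = 964
step 7: x = -1947
step 8: x = 3908
step 9: x = -7835
step 10: x = 15684
The first disagreement with the transcript is at step 9, where the value should be x = -7835.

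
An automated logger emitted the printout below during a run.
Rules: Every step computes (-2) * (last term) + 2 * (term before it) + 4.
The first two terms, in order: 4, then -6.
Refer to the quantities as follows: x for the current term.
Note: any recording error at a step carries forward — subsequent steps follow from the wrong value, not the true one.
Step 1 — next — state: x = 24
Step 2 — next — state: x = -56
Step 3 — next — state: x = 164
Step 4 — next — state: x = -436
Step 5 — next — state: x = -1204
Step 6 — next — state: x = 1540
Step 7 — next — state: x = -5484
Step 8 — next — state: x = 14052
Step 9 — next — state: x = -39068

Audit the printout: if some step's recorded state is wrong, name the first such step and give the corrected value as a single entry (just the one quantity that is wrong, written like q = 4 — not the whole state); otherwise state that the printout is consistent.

step 5, x = 1204

Step 1: x = -2*(-6) + (2)*(4) + (4) = 24 — same as recorded.
Step 2: x = -2*(24) + (2)*(-6) + (4) = -56 — confirmed correct.
Step 3: x = -2*(-56) + (2)*(24) + (4) = 164 — confirmed correct.
Step 4: x = -2*(164) + (2)*(-56) + (4) = -436 — verified.
Step 5: x = -2*(-436) + (2)*(164) + (4) = 1204 — this is not what the printout shows.
The earliest wrong entry is at step 5: it should read x = 1204.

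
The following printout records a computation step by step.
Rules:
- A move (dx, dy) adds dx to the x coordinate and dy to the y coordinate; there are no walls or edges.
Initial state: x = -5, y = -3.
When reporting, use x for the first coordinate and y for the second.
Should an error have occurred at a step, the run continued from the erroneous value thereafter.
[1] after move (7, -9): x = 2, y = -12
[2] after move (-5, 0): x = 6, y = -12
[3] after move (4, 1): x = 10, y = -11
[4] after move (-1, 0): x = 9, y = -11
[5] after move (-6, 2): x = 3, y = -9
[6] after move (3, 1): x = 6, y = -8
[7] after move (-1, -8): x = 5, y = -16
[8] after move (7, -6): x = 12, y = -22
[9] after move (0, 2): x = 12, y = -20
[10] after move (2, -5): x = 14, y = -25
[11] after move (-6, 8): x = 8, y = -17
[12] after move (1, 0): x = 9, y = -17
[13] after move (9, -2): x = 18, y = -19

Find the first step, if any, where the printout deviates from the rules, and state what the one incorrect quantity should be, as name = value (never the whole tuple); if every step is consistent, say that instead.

step 2, x = -3

Recomputing the run from the initial state:
step 1: x = 2, y = -12
step 2: x = -3, y = -12
step 3: x = 1, y = -11
step 4: x = 0, y = -11
step 5: x = -6, y = -9
step 6: x = -3, y = -8
step 7: x = -4, y = -16
step 8: x = 3, y = -22
step 9: x = 3, y = -20
step 10: x = 5, y = -25
step 11: x = -1, y = -17
step 12: x = 0, y = -17
step 13: x = 9, y = -19
The first disagreement with the printout is at step 2, where the value should be x = -3.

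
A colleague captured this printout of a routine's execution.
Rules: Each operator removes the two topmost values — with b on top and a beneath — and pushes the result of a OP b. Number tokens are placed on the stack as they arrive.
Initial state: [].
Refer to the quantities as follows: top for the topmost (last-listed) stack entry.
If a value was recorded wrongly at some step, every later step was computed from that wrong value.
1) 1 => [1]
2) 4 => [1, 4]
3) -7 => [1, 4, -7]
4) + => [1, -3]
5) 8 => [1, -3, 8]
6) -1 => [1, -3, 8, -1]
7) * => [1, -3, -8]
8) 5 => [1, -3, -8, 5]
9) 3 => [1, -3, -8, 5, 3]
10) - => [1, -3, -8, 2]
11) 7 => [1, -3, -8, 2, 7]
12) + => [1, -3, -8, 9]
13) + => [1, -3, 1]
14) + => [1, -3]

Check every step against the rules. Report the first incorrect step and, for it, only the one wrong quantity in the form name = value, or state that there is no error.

step 1: push 1: top = 1 -> exactly as logged
step 2: push 4: top = 4 -> confirmed correct
step 3: push -7: top = -7 -> verified
step 4: 4 + -7 = -3 -> in agreement
step 5: push 8: top = 8 -> same as recorded
step 6: push -1: top = -1 -> checks out
step 7: 8 * -1 = -8 -> in agreement
step 8: push 5: top = 5 -> consistent with the printout
step 9: push 3: top = 3 -> confirmed correct
step 10: 5 - 3 = 2 -> consistent with the printout
step 11: push 7: top = 7 -> agrees with the printout
step 12: 2 + 7 = 9 -> confirmed correct
step 13: -8 + 9 = 1 -> consistent with the printout
step 14: -3 + 1 = -2 -> the printout has a different value
That makes step 14 the first incorrect line — top = -2 is what it should show.

step 14, top = -2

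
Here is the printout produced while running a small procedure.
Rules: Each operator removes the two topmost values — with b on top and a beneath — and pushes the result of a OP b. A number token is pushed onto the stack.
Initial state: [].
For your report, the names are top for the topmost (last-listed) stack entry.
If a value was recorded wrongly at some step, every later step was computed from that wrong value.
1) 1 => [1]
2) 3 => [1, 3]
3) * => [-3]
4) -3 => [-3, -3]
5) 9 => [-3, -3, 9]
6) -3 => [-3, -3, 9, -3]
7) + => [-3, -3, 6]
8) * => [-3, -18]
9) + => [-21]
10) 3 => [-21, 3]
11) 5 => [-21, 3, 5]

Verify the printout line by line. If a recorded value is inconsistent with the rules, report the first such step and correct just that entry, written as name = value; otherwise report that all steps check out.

step 3, top = 3

Recomputing the run from the initial state:
step 1: [1]
step 2: [1, 3]
step 3: [3]
step 4: [3, -3]
step 5: [3, -3, 9]
step 6: [3, -3, 9, -3]
step 7: [3, -3, 6]
step 8: [3, -18]
step 9: [-15]
step 10: [-15, 3]
step 11: [-15, 3, 5]
The first disagreement with the printout is at step 3, where the value should be top = 3.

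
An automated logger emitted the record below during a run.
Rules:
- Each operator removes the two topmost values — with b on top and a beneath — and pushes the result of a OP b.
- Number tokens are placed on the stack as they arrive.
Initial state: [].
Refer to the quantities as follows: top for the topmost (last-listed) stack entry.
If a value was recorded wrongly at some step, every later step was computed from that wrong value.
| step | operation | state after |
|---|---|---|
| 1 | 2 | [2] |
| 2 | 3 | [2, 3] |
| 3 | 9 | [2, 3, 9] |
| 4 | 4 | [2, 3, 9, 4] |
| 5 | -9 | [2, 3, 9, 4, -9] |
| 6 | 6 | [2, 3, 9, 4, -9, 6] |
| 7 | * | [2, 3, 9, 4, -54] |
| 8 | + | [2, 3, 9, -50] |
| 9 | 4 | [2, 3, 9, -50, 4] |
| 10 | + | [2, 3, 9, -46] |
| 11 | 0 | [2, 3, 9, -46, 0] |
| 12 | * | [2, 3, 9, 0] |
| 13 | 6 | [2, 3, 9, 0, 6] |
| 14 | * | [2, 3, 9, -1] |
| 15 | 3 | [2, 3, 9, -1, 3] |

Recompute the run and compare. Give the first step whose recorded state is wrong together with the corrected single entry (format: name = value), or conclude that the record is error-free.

step 14, top = 0

Recomputing the run from the initial state:
step 1: [2]
step 2: [2, 3]
step 3: [2, 3, 9]
step 4: [2, 3, 9, 4]
step 5: [2, 3, 9, 4, -9]
step 6: [2, 3, 9, 4, -9, 6]
step 7: [2, 3, 9, 4, -54]
step 8: [2, 3, 9, -50]
step 9: [2, 3, 9, -50, 4]
step 10: [2, 3, 9, -46]
step 11: [2, 3, 9, -46, 0]
step 12: [2, 3, 9, 0]
step 13: [2, 3, 9, 0, 6]
step 14: [2, 3, 9, 0]
step 15: [2, 3, 9, 0, 3]
The first disagreement with the record is at step 14, where the value should be top = 0.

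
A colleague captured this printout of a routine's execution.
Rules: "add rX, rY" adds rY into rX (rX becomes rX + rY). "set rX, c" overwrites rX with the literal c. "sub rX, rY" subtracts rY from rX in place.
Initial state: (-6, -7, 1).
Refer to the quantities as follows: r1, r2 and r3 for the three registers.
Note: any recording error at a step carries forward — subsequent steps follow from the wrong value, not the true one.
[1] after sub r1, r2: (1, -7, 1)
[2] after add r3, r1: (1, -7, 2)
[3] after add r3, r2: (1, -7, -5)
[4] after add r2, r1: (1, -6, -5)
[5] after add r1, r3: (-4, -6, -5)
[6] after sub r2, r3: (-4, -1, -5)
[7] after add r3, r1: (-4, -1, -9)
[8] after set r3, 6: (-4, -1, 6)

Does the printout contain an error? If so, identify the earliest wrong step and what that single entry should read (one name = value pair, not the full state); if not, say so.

step 1: r1 = -6 - -7 = 1 -> checks out
step 2: r3 = 1 + 1 = 2 -> matches
step 3: r3 = 2 + -7 = -5 -> verified
step 4: r2 = -7 + 1 = -6 -> confirmed correct
step 5: r1 = 1 + -5 = -4 -> in agreement
step 6: r2 = -6 - -5 = -1 -> agrees with the printout
step 7: r3 = -5 + -4 = -9 -> in agreement
step 8: r3 = 6 -> checks out
All steps check out; nothing to correct.

no error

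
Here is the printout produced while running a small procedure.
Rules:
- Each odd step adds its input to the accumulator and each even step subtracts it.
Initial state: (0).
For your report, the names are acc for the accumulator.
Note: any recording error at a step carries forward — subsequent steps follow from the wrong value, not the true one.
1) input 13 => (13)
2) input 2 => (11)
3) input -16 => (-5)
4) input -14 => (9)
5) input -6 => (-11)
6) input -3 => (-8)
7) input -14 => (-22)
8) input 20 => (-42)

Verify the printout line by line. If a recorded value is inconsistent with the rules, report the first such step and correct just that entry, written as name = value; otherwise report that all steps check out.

step 5, acc = 3

1. acc = 0 + 13 = 13 (in agreement)
2. acc = 13 - 2 = 11 (in agreement)
3. acc = 11 + -16 = -5 (consistent with the printout)
4. acc = -5 - -14 = 9 (no discrepancy)
5. acc = 9 + -6 = 3 (first mismatch against the printout)
The earliest wrong entry is at step 5: it should read acc = 3.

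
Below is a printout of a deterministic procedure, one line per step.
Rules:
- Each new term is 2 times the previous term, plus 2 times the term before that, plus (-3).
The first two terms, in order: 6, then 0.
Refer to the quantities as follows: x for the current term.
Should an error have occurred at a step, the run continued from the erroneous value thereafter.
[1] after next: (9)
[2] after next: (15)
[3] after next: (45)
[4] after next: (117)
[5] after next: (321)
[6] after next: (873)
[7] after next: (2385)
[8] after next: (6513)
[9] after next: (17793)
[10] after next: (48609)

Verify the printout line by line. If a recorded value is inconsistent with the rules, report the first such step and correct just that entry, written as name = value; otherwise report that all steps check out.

step 1: x = 2*(0) + (2)*(6) + (-3) = 9 -> agrees with the printout
step 2: x = 2*(9) + (2)*(0) + (-3) = 15 -> consistent with the printout
step 3: x = 2*(15) + (2)*(9) + (-3) = 45 -> checks out
step 4: x = 2*(45) + (2)*(15) + (-3) = 117 -> consistent with the printout
step 5: x = 2*(117) + (2)*(45) + (-3) = 321 -> exactly as logged
step 6: x = 2*(321) + (2)*(117) + (-3) = 873 -> matches
step 7: x = 2*(873) + (2)*(321) + (-3) = 2385 -> no discrepancy
step 8: x = 2*(2385) + (2)*(873) + (-3) = 6513 -> checks out
step 9: x = 2*(6513) + (2)*(2385) + (-3) = 17793 -> exactly as logged
step 10: x = 2*(17793) + (2)*(6513) + (-3) = 48609 -> confirmed correct
Each recorded entry agrees with the recomputation.

no error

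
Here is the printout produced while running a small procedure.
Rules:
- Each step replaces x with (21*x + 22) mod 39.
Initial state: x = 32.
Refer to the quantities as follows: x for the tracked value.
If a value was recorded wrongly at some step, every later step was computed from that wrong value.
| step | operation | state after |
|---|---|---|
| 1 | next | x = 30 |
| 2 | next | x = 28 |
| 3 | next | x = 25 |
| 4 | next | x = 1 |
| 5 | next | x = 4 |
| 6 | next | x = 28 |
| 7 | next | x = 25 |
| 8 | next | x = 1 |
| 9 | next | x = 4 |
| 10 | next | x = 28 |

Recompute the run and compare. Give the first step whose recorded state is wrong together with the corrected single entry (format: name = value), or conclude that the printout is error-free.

Recomputing the run from the initial state:
step 1: x = 31
step 2: x = 10
step 3: x = 37
step 4: x = 19
step 5: x = 31
step 6: x = 10
step 7: x = 37
step 8: x = 19
step 9: x = 31
step 10: x = 10
The first disagreement with the printout is at step 1, where the value should be x = 31.

step 1, x = 31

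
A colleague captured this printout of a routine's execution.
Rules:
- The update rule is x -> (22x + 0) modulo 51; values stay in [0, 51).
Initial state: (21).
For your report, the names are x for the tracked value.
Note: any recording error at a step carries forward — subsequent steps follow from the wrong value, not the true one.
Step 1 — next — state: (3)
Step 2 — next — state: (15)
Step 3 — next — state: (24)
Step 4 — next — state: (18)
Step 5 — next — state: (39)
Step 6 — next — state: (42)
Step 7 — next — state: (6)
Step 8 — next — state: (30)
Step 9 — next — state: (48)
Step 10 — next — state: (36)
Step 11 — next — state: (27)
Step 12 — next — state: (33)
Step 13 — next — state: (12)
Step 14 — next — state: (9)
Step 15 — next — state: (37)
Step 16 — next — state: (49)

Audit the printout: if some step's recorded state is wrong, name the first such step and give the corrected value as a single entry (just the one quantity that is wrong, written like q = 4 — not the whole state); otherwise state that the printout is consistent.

Step 1: x = (22*21 + 0) mod 51 = 3 — agrees with the printout.
Step 2: x = (22*3 + 0) mod 51 = 15 — no discrepancy.
Step 3: x = (22*15 + 0) mod 51 = 24 — in agreement.
Step 4: x = (22*24 + 0) mod 51 = 18 — verified.
Step 5: x = (22*18 + 0) mod 51 = 39 — in agreement.
Step 6: x = (22*39 + 0) mod 51 = 42 — confirmed correct.
Step 7: x = (22*42 + 0) mod 51 = 6 — agrees with the printout.
Step 8: x = (22*6 + 0) mod 51 = 30 — exactly as logged.
Step 9: x = (22*30 + 0) mod 51 = 48 — checks out.
Step 10: x = (22*48 + 0) mod 51 = 36 — checks out.
Step 11: x = (22*36 + 0) mod 51 = 27 — exactly as logged.
Step 12: x = (22*27 + 0) mod 51 = 33 — in agreement.
Step 13: x = (22*33 + 0) mod 51 = 12 — checks out.
Step 14: x = (22*12 + 0) mod 51 = 9 — checks out.
Step 15: x = (22*9 + 0) mod 51 = 45 — not what was recorded.
The audit stops at step 15: the recorded entry is wrong and should be x = 45.

step 15, x = 45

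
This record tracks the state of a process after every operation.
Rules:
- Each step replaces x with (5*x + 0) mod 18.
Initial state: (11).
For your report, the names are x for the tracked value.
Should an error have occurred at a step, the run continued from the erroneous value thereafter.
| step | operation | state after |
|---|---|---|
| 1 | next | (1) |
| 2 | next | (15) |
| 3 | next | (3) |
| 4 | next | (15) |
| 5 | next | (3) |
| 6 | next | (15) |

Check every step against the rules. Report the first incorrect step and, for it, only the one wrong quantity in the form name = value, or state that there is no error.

Recomputing the run from the initial state:
step 1: x = 1
step 2: x = 5
step 3: x = 7
step 4: x = 17
step 5: x = 13
step 6: x = 11
The first disagreement with the record is at step 2, where the value should be x = 5.

step 2, x = 5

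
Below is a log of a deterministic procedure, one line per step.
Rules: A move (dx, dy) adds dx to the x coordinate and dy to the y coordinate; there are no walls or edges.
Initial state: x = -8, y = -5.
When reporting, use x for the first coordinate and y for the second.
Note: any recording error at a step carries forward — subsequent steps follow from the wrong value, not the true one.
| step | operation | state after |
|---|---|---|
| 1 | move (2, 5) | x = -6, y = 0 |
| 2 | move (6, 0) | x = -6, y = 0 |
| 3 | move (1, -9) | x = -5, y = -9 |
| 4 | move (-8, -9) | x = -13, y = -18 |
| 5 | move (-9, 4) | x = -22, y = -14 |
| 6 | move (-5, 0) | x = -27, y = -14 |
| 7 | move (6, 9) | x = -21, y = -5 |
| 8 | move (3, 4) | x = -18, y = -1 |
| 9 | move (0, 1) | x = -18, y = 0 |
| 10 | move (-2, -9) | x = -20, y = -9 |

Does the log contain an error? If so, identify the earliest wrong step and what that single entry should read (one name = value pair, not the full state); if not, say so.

step 1: x = -8 + (2) = -6, y = -5 + (5) = 0 -> exactly as logged
step 2: x = -6 + (6) = 0, y = 0 + (0) = 0 -> the log disagrees here
First deviation found at step 2; the corrected entry is x = 0.

step 2, x = 0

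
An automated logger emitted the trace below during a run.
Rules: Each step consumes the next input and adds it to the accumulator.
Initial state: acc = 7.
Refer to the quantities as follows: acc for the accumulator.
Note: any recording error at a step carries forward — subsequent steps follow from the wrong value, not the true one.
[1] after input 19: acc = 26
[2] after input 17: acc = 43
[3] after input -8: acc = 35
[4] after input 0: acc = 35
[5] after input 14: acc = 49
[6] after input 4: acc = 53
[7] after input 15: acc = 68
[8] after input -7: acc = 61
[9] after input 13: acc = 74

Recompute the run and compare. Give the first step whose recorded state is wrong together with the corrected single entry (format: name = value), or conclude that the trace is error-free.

no error

Recomputing the run from the initial state:
step 1: acc = 26
step 2: acc = 43
step 3: acc = 35
step 4: acc = 35
step 5: acc = 49
step 6: acc = 53
step 7: acc = 68
step 8: acc = 61
step 9: acc = 74
This matches the trace at every step.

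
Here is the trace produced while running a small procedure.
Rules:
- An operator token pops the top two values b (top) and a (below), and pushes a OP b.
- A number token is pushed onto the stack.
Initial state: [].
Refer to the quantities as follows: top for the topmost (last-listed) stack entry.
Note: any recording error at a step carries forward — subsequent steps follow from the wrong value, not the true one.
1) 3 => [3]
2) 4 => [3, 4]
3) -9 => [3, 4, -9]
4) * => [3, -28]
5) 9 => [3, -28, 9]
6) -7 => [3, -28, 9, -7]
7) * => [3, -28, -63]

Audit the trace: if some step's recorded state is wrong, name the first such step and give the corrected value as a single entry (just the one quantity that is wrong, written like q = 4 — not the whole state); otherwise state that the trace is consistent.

step 4, top = -36

Recomputing the run from the initial state:
step 1: [3]
step 2: [3, 4]
step 3: [3, 4, -9]
step 4: [3, -36]
step 5: [3, -36, 9]
step 6: [3, -36, 9, -7]
step 7: [3, -36, -63]
The first disagreement with the trace is at step 4, where the value should be top = -36.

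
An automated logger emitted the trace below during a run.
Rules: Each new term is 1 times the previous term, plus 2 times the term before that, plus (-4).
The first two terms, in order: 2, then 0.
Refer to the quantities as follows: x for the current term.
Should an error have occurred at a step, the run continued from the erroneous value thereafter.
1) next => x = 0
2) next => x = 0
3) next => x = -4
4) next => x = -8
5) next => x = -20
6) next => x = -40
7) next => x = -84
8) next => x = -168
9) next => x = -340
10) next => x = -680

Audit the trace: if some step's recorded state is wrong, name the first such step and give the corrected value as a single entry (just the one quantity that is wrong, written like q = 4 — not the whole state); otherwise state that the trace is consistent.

step 1: x = 1*(0) + (2)*(2) + (-4) = 0 -> no discrepancy
step 2: x = 1*(0) + (2)*(0) + (-4) = -4 -> the recorded entry deviates here
First deviation found at step 2; the corrected entry is x = -4.

step 2, x = -4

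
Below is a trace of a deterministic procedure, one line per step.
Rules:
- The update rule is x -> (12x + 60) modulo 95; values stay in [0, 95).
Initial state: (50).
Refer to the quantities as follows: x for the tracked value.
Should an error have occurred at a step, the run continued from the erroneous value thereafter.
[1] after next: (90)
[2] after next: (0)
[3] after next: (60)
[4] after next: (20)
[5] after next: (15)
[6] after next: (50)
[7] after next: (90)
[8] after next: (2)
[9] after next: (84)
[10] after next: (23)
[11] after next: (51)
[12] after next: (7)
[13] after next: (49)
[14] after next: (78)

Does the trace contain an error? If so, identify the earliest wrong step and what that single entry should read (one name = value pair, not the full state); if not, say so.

step 8, x = 0

Recomputing the run from the initial state:
step 1: x = 90
step 2: x = 0
step 3: x = 60
step 4: x = 20
step 5: x = 15
step 6: x = 50
step 7: x = 90
step 8: x = 0
step 9: x = 60
step 10: x = 20
step 11: x = 15
step 12: x = 50
step 13: x = 90
step 14: x = 0
The first disagreement with the trace is at step 8, where the value should be x = 0.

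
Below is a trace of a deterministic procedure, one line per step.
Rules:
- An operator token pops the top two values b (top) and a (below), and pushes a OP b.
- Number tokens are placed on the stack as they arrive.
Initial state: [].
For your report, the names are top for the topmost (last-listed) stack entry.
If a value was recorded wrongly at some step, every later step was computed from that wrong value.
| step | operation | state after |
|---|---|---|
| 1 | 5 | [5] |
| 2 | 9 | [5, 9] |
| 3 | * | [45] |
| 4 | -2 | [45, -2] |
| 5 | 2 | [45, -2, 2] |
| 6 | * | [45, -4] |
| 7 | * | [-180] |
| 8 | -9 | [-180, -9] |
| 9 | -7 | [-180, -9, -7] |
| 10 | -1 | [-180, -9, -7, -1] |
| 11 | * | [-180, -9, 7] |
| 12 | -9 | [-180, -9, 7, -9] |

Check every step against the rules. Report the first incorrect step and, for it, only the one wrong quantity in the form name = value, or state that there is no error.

no error

step 1: push 5: top = 5 -> confirmed correct
step 2: push 9: top = 9 -> confirmed correct
step 3: 5 * 9 = 45 -> exactly as logged
step 4: push -2: top = -2 -> same as recorded
step 5: push 2: top = 2 -> no discrepancy
step 6: -2 * 2 = -4 -> matches
step 7: 45 * -4 = -180 -> same as recorded
step 8: push -9: top = -9 -> consistent with the trace
step 9: push -7: top = -7 -> same as recorded
step 10: push -1: top = -1 -> matches
step 11: -7 * -1 = 7 -> same as recorded
step 12: push -9: top = -9 -> exactly as logged
All entries verified; no error found.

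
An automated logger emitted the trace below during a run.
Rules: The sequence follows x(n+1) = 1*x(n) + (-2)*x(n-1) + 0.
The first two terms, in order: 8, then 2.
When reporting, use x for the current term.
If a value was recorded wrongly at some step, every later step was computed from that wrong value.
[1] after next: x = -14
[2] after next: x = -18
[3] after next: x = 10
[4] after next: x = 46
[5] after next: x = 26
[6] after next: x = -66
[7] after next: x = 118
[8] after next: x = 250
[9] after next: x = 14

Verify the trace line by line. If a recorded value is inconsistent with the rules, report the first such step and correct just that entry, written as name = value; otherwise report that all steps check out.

Recomputing the run from the initial state:
step 1: x = -14
step 2: x = -18
step 3: x = 10
step 4: x = 46
step 5: x = 26
step 6: x = -66
step 7: x = -118
step 8: x = 14
step 9: x = 250
The first disagreement with the trace is at step 7, where the value should be x = -118.

step 7, x = -118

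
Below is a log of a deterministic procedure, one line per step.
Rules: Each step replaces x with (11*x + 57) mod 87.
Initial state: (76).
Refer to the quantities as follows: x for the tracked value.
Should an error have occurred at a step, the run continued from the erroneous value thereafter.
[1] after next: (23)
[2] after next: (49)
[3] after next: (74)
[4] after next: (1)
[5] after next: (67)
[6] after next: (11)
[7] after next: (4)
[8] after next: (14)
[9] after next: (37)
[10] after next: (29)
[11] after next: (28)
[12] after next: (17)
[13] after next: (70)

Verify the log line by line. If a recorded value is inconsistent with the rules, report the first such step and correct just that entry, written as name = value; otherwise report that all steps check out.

step 5, x = 68

step 1: x = (11*76 + 57) mod 87 = 23 -> consistent with the log
step 2: x = (11*23 + 57) mod 87 = 49 -> same as recorded
step 3: x = (11*49 + 57) mod 87 = 74 -> confirmed correct
step 4: x = (11*74 + 57) mod 87 = 1 -> agrees with the log
step 5: x = (11*1 + 57) mod 87 = 68 -> the log has a different value
The audit stops at step 5: the recorded entry is wrong and should be x = 68.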